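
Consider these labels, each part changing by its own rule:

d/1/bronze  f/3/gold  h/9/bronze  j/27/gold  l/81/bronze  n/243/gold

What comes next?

p/729/bronze

Letter — letters move forward 2 places in the alphabet: d, f, h, j, l, n → p.
Second component — ×3 each step: 1, 3, 9, 27, 81, 243 → 729.
Rank: bronze, gold, bronze, gold, bronze, gold → bronze (alternates bronze ↔ gold).
Combining the parts gives p/729/bronze.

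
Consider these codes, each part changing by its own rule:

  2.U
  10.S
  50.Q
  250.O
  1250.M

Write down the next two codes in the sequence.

6250.K then 31250.I

First component: 2, 10, 50, 250, 1250 → 6250 → 31250 (×5 each step).
Letter — letters move back 2 places in the alphabet: U, S, Q, O, M → K → I.
Putting the parts together: 6250.K and then 31250.I.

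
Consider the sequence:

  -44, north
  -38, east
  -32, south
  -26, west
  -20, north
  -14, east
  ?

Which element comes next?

-8, south

For the first coordinate, +6 each step: -44, -38, -32, -26, -20, -14 → -8.
Direction: north, east, south, west, north, east → south (repeats north → east → south → west).
So the next element is -8, south.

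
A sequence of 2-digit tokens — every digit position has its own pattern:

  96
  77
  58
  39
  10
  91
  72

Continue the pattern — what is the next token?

First digit — −2 each step, mod 10: 9, 7, 5, 3, 1, 9, 7 → 5.
Second digit: +1 each step, mod 10; 6, 7, 8, 9, 0, 1, 2 → 3.
Putting it together: 53.

53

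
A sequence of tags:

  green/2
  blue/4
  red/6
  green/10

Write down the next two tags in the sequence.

blue/16, red/26

Colour goes green, blue, red, green → blue → red (repeats green → blue → red).
Second component: each term is the sum of the two before it; 2, 4, 6, 10 → 16 → 26.
Putting the parts together: blue/16 and then red/26.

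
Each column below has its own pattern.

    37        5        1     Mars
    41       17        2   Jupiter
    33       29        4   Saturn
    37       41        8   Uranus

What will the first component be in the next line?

First component: alternating steps +4, −8, +4, −8, …, so 37, 41, 33, 37 → 29.

29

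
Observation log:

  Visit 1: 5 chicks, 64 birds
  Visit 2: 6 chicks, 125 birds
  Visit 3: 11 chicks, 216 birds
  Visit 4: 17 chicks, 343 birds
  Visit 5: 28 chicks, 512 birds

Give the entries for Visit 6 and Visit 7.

45 chicks, 729 birds; 73 chicks, 1000 birds

Chicks goes 5, 6, 11, 17, 28 → 45 → 73 (each term is the sum of the two before it).
For the birds, perfect cubes: 4³, 5³, 6³, …: 64, 125, 216, 343, 512 → 729 → 1000.
Putting the parts together: 45 chicks, 729 birds and then 73 chicks, 1000 birds.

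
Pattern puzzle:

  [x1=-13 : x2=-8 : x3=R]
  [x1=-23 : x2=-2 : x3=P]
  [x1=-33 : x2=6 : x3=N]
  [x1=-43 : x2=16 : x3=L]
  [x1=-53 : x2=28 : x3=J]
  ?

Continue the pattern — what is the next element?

X1: -13, -23, -33, -43, -53 → -63 (−10 each step).
X2: differences are 6, 8, 10, … (increasing by 2 each time), so -8, -2, 6, 16, 28 → 42.
X3 goes R, P, N, L, J → H (letters move back 2 places in the alphabet).
So the next element is [x1=-63 : x2=42 : x3=H].

[x1=-63 : x2=42 : x3=H]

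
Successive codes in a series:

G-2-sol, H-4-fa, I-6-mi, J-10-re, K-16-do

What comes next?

L-26-ti

Letter: letters move forward 1 place in the alphabet; G, H, I, J, K → L.
Second component — each term is the sum of the two before it: 2, 4, 6, 10, 16 → 26.
Note: sol, fa, mi, re, do → ti (runs backward through the solfège scale do→ti).
Putting it together: L-26-ti.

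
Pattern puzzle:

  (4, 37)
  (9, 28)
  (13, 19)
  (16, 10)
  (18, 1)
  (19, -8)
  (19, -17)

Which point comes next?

(18, -26)

First part: 4, 9, 13, 16, 18, 19, 19 → 18 (differences are 5, 4, 3, … (decreasing by 1 each time)).
Second part: −9 each step, so 37, 28, 19, 10, 1, -8, -17 → -26.
So the next point is (18, -26).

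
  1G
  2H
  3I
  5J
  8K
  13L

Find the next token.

First component goes 1, 2, 3, 5, 8, 13 → 21 (each term is the sum of the two before it).
Letter: G, H, I, J, K, L → M (letters move forward 1 place in the alphabet).
Combining the parts gives 21M.

21M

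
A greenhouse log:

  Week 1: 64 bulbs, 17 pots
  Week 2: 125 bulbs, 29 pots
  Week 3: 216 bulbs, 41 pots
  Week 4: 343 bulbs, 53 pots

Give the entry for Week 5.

512 bulbs, 65 pots

Bulbs: perfect cubes: 4³, 5³, 6³, …; 64, 125, 216, 343 → 512.
Pots: 17, 29, 41, 53 → 65 (+12 each step).
So the next record is 512 bulbs, 65 pots.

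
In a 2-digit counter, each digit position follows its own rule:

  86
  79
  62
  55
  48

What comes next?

First digit — −1 each step, mod 10: 8, 7, 6, 5, 4 → 3.
Second digit: +3 each step, mod 10; 6, 9, 2, 5, 8 → 1.
Combining the parts gives 31.

31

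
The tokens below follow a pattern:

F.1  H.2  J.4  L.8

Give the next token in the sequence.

Letter: F, H, J, L → N (letters move forward 2 places in the alphabet).
Second component — ×2 each step: 1, 2, 4, 8 → 16.
Combining the parts gives N.16.

N.16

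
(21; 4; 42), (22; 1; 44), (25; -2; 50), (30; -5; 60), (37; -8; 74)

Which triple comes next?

(46; -11; 92)

For the first part, differences are 1, 3, 5, … (increasing by 2 each time): 21, 22, 25, 30, 37 → 46.
For the second part, −3 each step: 4, 1, -2, -5, -8 → -11.
Third part: always 2 × the first part; 42, 44, 50, 60, 74 → 92.
Combining the parts gives (46; -11; 92).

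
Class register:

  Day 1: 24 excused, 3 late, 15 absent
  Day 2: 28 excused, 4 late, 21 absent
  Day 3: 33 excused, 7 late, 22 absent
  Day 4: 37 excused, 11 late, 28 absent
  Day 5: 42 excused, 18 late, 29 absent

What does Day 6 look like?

46 excused, 29 late, 35 absent

Excused goes 24, 28, 33, 37, 42 → 46 (alternating steps +4, +5, +4, +5, …).
Late: 3, 4, 7, 11, 18 → 29 (each term is the sum of the two before it).
Absent: alternating steps +6, +1, +6, +1, …; 15, 21, 22, 28, 29 → 35.
So the next row is 46 excused, 29 late, 35 absent.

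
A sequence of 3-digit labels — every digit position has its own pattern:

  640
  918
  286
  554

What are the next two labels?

First digit — +3 each step, mod 10: 6, 9, 2, 5 → 8 → 1.
For the second digit, −3 each step, mod 10: 4, 1, 8, 5 → 2 → 9.
Third digit — −2 each step, mod 10: 0, 8, 6, 4 → 2 → 0.
Putting the parts together: 822 and then 190.

822, 190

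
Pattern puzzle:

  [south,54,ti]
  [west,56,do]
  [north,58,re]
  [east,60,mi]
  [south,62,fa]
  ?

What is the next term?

[west,64,sol]

Direction: repeats south → west → north → east, so south, west, north, east, south → west.
Second slot goes 54, 56, 58, 60, 62 → 64 (+2 each step).
Note: ti, do, re, mi, fa → sol (runs through the solfège scale do→ti).
Combining the parts gives [west,64,sol].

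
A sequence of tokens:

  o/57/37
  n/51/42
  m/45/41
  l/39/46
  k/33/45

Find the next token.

j/27/50

For the letter, letters move back 1 place in the alphabet: o, n, m, l, k → j.
Second component goes 57, 51, 45, 39, 33 → 27 (−6 each step).
Third component: alternating steps +5, −1, +5, −1, …, so 37, 42, 41, 46, 45 → 50.
Combining the parts gives j/27/50.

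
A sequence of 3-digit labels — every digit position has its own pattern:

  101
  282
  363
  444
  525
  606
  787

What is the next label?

For the first digit, +1 each step, mod 10: 1, 2, 3, 4, 5, 6, 7 → 8.
For the second digit, −2 each step, mod 10: 0, 8, 6, 4, 2, 0, 8 → 6.
Third digit goes 1, 2, 3, 4, 5, 6, 7 → 8 (+1 each step, mod 10).
Combining the parts gives 868.

868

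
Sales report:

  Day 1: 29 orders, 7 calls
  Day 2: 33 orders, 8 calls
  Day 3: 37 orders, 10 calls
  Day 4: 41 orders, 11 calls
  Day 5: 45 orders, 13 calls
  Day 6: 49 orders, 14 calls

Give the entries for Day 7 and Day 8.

Orders: 29, 33, 37, 41, 45, 49 → 53 → 57 (+4 each step).
For the calls, alternating steps +1, +2, +1, +2, …: 7, 8, 10, 11, 13, 14 → 16 → 17.
So the next two lines are 53 orders, 16 calls and 57 orders, 17 calls.

53 orders, 16 calls; 57 orders, 17 calls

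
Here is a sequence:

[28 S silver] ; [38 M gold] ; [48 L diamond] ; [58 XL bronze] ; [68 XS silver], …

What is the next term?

First coordinate: +10 each step, so 28, 38, 48, 58, 68 → 78.
For the size, runs through clothing sizes XS→XL: S, M, L, XL, XS → S.
Rank: silver, gold, diamond, bronze, silver → gold (repeats silver → gold → diamond → bronze).
So the next term is [78 S gold].

[78 S gold]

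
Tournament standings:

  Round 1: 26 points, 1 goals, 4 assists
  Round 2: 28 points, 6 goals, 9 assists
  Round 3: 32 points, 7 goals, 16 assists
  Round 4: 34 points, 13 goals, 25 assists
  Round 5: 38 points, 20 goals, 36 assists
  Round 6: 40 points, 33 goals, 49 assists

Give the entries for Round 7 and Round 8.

Points: alternating steps +2, +4, +2, +4, …; 26, 28, 32, 34, 38, 40 → 44 → 46.
Goals: each term is the sum of the two before it; 1, 6, 7, 13, 20, 33 → 53 → 86.
For the assists, perfect squares: 2², 3², 4², …: 4, 9, 16, 25, 36, 49 → 64 → 81.
So the next two rows are 44 points, 53 goals, 64 assists and 46 points, 86 goals, 81 assists.

44 points, 53 goals, 64 assists; 46 points, 86 goals, 81 assists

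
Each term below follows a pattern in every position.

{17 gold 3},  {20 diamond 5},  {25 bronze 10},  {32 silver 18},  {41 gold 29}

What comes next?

{52 diamond 43}

First component: differences are 3, 5, 7, … (increasing by 2 each time); 17, 20, 25, 32, 41 → 52.
For the rank, repeats gold → diamond → bronze → silver: gold, diamond, bronze, silver, gold → diamond.
Third component — differences are 2, 5, 8, … (increasing by 3 each time): 3, 5, 10, 18, 29 → 43.
Combining the parts gives {52 diamond 43}.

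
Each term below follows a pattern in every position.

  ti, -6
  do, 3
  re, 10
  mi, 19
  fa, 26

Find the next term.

sol, 35

Note: runs through the solfège scale do→ti, so ti, do, re, mi, fa → sol.
Second part goes -6, 3, 10, 19, 26 → 35 (alternating steps +9, +7, +9, +7, …).
So the next term is sol, 35.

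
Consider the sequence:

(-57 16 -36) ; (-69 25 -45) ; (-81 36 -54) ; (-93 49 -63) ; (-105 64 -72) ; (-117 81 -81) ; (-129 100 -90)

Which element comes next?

First component: -57, -69, -81, -93, -105, -117, -129 → -141 (−12 each step).
For the second component, perfect squares: 4², 5², 6², …: 16, 25, 36, 49, 64, 81, 100 → 121.
For the third component, −9 each step: -36, -45, -54, -63, -72, -81, -90 → -99.
So the next element is (-141 121 -99).

(-141 121 -99)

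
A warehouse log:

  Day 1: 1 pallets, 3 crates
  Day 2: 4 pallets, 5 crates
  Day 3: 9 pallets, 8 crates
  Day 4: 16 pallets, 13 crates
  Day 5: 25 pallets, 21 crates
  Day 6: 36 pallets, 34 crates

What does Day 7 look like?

49 pallets, 55 crates

For the pallets, perfect squares: 1², 2², 3², …: 1, 4, 9, 16, 25, 36 → 49.
For the crates, each term is the sum of the two before it: 3, 5, 8, 13, 21, 34 → 55.
Putting it together: 49 pallets, 55 crates.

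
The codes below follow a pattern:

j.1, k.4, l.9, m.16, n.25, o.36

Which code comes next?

Letter — letters move forward 1 place in the alphabet: j, k, l, m, n, o → p.
Second component: perfect squares: 1², 2², 3², …; 1, 4, 9, 16, 25, 36 → 49.
Combining the parts gives p.49.

p.49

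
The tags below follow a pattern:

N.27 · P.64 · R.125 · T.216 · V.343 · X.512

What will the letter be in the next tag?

Z

Letter: letters move forward 2 places in the alphabet; N, P, R, T, V, X → Z.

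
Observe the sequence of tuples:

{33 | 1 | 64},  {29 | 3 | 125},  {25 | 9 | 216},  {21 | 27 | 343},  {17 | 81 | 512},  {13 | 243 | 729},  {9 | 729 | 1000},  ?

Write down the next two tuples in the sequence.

First part: −4 each step; 33, 29, 25, 21, 17, 13, 9 → 5 → 1.
Second part: 1, 3, 9, 27, 81, 243, 729 → 2187 → 6561 (×3 each step).
Third part: perfect cubes: 4³, 5³, 6³, …, so 64, 125, 216, 343, 512, 729, 1000 → 1331 → 1728.
Putting the parts together: {5 | 2187 | 1331} and then {1 | 6561 | 1728}.

{5 | 2187 | 1331}, {1 | 6561 | 1728}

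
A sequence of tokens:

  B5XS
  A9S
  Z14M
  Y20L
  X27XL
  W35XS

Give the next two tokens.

V44S, U54M

Letter goes B, A, Z, Y, X, W → V → U (letters move back 1 place in the alphabet, wrapping A→Z).
Second component: differences are 4, 5, 6, … (increasing by 1 each time), so 5, 9, 14, 20, 27, 35 → 44 → 54.
Size goes XS, S, M, L, XL, XS → S → M (repeats XS → S → M → L → XL).
So the next two tokens are V44S and U54M.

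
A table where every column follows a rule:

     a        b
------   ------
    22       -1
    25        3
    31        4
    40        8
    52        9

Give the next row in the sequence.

Column a: differences are 3, 6, 9, … (increasing by 3 each time); 22, 25, 31, 40, 52 → 67.
Column b: alternating steps +4, +1, +4, +1, …, so -1, 3, 4, 8, 9 → 13.
So the next row is 67  13.

67  13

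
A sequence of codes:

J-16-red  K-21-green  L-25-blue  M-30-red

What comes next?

Letter goes J, K, L, M → N (letters move forward 1 place in the alphabet).
Second component: 16, 21, 25, 30 → 34 (alternating steps +5, +4, +5, +4, …).
Colour — repeats red → green → blue: red, green, blue, red → green.
Putting it together: N-34-green.

N-34-green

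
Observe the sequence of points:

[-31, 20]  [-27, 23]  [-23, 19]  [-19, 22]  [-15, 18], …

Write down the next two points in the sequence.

[-11, 21], [-7, 17]

First entry goes -31, -27, -23, -19, -15 → -11 → -7 (+4 each step).
Second entry — alternating steps +3, −4, +3, −4, …: 20, 23, 19, 22, 18 → 21 → 17.
Putting the parts together: [-11, 21] and then [-7, 17].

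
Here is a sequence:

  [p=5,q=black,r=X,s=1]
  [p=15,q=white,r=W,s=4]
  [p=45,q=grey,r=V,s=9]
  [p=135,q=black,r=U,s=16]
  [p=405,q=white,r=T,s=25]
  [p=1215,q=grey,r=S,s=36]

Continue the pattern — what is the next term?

P — ×3 each step: 5, 15, 45, 135, 405, 1215 → 3645.
Q — repeats black → white → grey: black, white, grey, black, white, grey → black.
R: letters move back 1 place in the alphabet, so X, W, V, U, T, S → R.
S: 1, 4, 9, 16, 25, 36 → 49 (perfect squares: 1², 2², 3², …).
Putting it together: [p=3645,q=black,r=R,s=49].

[p=3645,q=black,r=R,s=49]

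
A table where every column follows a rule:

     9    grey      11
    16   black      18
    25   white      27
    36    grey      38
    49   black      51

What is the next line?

64  white  66

First component: 9, 16, 25, 36, 49 → 64 (perfect squares: 3², 4², 5², …).
Shade: repeats grey → black → white, so grey, black, white, grey, black → white.
Third component: always 2 more than the first component; 11, 18, 27, 38, 51 → 66.
Putting it together: 64  white  66.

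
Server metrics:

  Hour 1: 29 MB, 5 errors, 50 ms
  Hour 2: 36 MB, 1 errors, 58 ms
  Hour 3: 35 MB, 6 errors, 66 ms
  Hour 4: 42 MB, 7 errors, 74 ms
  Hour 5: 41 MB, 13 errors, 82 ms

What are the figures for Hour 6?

MB: alternating steps +7, −1, +7, −1, …, so 29, 36, 35, 42, 41 → 48.
For the errors, each term is the sum of the two before it: 5, 1, 6, 7, 13 → 20.
Ms — +8 each step: 50, 58, 66, 74, 82 → 90.
So the next line is 48 MB, 20 errors, 90 ms.

48 MB, 20 errors, 90 ms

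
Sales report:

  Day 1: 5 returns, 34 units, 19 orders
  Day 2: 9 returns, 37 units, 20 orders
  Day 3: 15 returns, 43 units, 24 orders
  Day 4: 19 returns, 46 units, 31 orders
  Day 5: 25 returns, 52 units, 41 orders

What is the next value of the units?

Returns: alternating steps +4, +6, +4, +6, …; 5, 9, 15, 19, 25 → 29.
Units — alternating steps +3, +6, +3, +6, …: 34, 37, 43, 46, 52 → 55.
Orders: differences are 1, 4, 7, … (increasing by 3 each time), so 19, 20, 24, 31, 41 → 54.

55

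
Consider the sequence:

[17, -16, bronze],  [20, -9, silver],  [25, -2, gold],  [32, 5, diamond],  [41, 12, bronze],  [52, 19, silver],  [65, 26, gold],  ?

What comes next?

First slot goes 17, 20, 25, 32, 41, 52, 65 → 80 (differences are 3, 5, 7, … (increasing by 2 each time)).
Second slot — +7 each step: -16, -9, -2, 5, 12, 19, 26 → 33.
Rank: repeats bronze → silver → gold → diamond, so bronze, silver, gold, diamond, bronze, silver, gold → diamond.
Putting it together: [80, 33, diamond].

[80, 33, diamond]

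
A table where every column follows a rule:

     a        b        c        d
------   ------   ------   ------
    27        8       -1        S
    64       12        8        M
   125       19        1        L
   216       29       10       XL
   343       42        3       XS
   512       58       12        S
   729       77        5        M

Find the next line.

1000  99  14  L

Column a: perfect cubes: 3³, 4³, 5³, …, so 27, 64, 125, 216, 343, 512, 729 → 1000.
Column b — differences are 4, 7, 10, … (increasing by 3 each time): 8, 12, 19, 29, 42, 58, 77 → 99.
Column c: alternating steps +9, −7, +9, −7, …, so -1, 8, 1, 10, 3, 12, 5 → 14.
Column d: repeats S → M → L → XL → XS; S, M, L, XL, XS, S, M → L.
So the next line is 1000  99  14  L.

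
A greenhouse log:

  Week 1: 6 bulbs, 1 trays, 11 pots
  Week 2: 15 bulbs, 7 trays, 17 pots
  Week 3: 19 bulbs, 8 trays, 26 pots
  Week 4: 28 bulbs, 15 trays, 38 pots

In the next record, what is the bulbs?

32

Bulbs: alternating steps +9, +4, +9, +4, …; 6, 15, 19, 28 → 32.
For the trays, each term is the sum of the two before it: 1, 7, 8, 15 → 23.
For the pots, differences are 6, 9, 12, … (increasing by 3 each time): 11, 17, 26, 38 → 53.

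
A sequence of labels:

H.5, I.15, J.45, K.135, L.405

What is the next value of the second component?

1215

Second component: ×3 each step, so 5, 15, 45, 135, 405 → 1215.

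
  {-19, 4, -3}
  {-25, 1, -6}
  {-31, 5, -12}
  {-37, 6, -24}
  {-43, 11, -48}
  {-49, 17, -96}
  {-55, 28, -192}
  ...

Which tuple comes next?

For the first value, −6 each step: -19, -25, -31, -37, -43, -49, -55 → -61.
Second value — each term is the sum of the two before it: 4, 1, 5, 6, 11, 17, 28 → 45.
For the third value, ×2 each step: -3, -6, -12, -24, -48, -96, -192 → -384.
Putting it together: {-61, 45, -384}.

{-61, 45, -384}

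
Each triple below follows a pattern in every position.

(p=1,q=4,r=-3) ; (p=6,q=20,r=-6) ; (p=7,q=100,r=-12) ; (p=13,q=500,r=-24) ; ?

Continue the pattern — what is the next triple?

For the p, each term is the sum of the two before it: 1, 6, 7, 13 → 20.
Q: ×5 each step; 4, 20, 100, 500 → 2500.
R: ×2 each step; -3, -6, -12, -24 → -48.
Combining the parts gives (p=20,q=2500,r=-48).

(p=20,q=2500,r=-48)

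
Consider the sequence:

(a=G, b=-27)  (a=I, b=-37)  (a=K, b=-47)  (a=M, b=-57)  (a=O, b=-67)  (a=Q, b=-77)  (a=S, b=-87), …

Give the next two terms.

A: G, I, K, M, O, Q, S → U → W (letters move forward 2 places in the alphabet).
B: -27, -37, -47, -57, -67, -77, -87 → -97 → -107 (−10 each step).
So the next two terms are (a=U, b=-97) and (a=W, b=-107).

(a=U, b=-97), (a=W, b=-107)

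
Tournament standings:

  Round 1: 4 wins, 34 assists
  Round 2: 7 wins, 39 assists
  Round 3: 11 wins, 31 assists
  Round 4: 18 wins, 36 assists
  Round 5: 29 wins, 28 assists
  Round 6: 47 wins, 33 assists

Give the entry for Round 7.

Wins: each term is the sum of the two before it, so 4, 7, 11, 18, 29, 47 → 76.
Assists: alternating steps +5, −8, +5, −8, …; 34, 39, 31, 36, 28, 33 → 25.
Combining the parts gives 76 wins, 25 assists.

76 wins, 25 assists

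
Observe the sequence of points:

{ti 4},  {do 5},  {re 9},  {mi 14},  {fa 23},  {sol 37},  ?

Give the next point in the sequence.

{la 60}

Note: runs through the solfège scale do→ti, so ti, do, re, mi, fa, sol → la.
Second part: 4, 5, 9, 14, 23, 37 → 60 (each term is the sum of the two before it).
So the next point is {la 60}.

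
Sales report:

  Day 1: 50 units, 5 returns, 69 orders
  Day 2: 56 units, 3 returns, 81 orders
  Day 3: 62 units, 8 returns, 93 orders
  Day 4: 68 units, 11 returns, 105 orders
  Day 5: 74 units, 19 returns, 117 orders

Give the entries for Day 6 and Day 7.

Units: 50, 56, 62, 68, 74 → 80 → 86 (+6 each step).
Returns: each term is the sum of the two before it; 5, 3, 8, 11, 19 → 30 → 49.
Orders — +12 each step: 69, 81, 93, 105, 117 → 129 → 141.
Putting the parts together: 80 units, 30 returns, 129 orders and then 86 units, 49 returns, 141 orders.

80 units, 30 returns, 129 orders; 86 units, 49 returns, 141 orders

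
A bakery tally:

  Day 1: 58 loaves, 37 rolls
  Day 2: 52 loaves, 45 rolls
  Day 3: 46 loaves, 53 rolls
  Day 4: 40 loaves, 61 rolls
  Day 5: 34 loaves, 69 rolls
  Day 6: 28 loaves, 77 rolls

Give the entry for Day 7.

22 loaves, 85 rolls

Loaves: 58, 52, 46, 40, 34, 28 → 22 (−6 each step).
Rolls goes 37, 45, 53, 61, 69, 77 → 85 (+8 each step).
Putting it together: 22 loaves, 85 rolls.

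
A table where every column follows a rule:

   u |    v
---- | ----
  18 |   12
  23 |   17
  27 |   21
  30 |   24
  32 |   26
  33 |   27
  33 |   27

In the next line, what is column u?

Column u — differences are 5, 4, 3, … (decreasing by 1 each time): 18, 23, 27, 30, 32, 33, 33 → 32.

32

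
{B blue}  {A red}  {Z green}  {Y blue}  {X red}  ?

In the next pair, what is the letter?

W

Letter: letters move back 1 place in the alphabet, wrapping A→Z, so B, A, Z, Y, X → W.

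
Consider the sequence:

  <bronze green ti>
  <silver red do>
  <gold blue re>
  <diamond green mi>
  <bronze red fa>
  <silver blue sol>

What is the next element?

<gold green la>

Rank: repeats bronze → silver → gold → diamond, so bronze, silver, gold, diamond, bronze, silver → gold.
Colour goes green, red, blue, green, red, blue → green (repeats green → red → blue).
Note: runs through the solfège scale do→ti, so ti, do, re, mi, fa, sol → la.
Putting it together: <gold green la>.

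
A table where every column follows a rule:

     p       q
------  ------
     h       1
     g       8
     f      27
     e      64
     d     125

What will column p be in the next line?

For the column p, letters move back 1 place in the alphabet: h, g, f, e, d → c.

c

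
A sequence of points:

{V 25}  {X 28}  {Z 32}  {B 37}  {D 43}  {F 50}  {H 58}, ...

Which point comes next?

Letter goes V, X, Z, B, D, F, H → J (letters move forward 2 places in the alphabet, wrapping Z→A).
Second entry: differences are 3, 4, 5, … (increasing by 1 each time); 25, 28, 32, 37, 43, 50, 58 → 67.
So the next point is {J 67}.

{J 67}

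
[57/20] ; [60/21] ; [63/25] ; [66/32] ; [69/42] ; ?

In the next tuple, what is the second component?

Second component: differences are 1, 4, 7, … (increasing by 3 each time); 20, 21, 25, 32, 42 → 55.

55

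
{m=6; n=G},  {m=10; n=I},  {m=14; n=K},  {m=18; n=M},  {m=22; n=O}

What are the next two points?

M: +4 each step; 6, 10, 14, 18, 22 → 26 → 30.
N: G, I, K, M, O → Q → S (letters move forward 2 places in the alphabet).
So the next two points are {m=26; n=Q} and {m=30; n=S}.

{m=26; n=Q}, {m=30; n=S}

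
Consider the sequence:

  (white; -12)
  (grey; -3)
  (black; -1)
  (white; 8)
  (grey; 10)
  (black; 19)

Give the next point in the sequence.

Shade: repeats white → grey → black; white, grey, black, white, grey, black → white.
Second entry — alternating steps +9, +2, +9, +2, …: -12, -3, -1, 8, 10, 19 → 21.
Putting it together: (white; 21).

(white; 21)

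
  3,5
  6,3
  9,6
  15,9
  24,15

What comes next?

First value goes 3, 6, 9, 15, 24 → 39 (each term is the sum of the two before it).
Second value goes 5, 3, 6, 9, 15 → 24 (always the previous value of the first value).
So the next tuple is 39,24.

39,24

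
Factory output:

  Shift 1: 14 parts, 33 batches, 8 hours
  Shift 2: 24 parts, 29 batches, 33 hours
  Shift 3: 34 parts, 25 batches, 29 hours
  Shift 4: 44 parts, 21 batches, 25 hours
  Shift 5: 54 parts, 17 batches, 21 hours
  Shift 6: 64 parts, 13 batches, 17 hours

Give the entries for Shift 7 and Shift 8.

74 parts, 9 batches, 13 hours; 84 parts, 5 batches, 9 hours

Parts: 14, 24, 34, 44, 54, 64 → 74 → 84 (+10 each step).
For the batches, −4 each step: 33, 29, 25, 21, 17, 13 → 9 → 5.
For the hours, always the previous value of the batches: 8, 33, 29, 25, 21, 17 → 13 → 9.
Putting the parts together: 74 parts, 9 batches, 13 hours and then 84 parts, 5 batches, 9 hours.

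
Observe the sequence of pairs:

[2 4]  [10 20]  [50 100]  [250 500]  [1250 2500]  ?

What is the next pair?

First coordinate: ×5 each step; 2, 10, 50, 250, 1250 → 6250.
Second coordinate — always 2 × the first coordinate: 4, 20, 100, 500, 2500 → 12500.
Putting it together: [6250 12500].

[6250 12500]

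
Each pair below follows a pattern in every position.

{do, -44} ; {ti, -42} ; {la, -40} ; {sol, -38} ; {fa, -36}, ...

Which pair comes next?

Note — runs backward through the solfège scale do→ti: do, ti, la, sol, fa → mi.
Second entry — +2 each step: -44, -42, -40, -38, -36 → -34.
So the next pair is {mi, -34}.

{mi, -34}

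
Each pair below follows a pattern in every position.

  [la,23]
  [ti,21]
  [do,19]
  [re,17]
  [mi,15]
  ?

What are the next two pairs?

[fa,13], [sol,11]

Note: runs through the solfège scale do→ti, so la, ti, do, re, mi → fa → sol.
Second part: 23, 21, 19, 17, 15 → 13 → 11 (−2 each step).
Putting the parts together: [fa,13] and then [sol,11].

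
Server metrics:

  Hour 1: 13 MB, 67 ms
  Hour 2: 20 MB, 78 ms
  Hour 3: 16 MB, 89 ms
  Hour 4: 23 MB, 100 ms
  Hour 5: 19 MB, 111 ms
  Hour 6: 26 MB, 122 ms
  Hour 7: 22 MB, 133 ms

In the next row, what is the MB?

29

MB — alternating steps +7, −4, +7, −4, …: 13, 20, 16, 23, 19, 26, 22 → 29.
Ms: +11 each step; 67, 78, 89, 100, 111, 122, 133 → 144.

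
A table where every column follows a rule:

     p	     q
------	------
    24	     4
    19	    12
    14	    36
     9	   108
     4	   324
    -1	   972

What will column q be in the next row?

For the column q, ×3 each step: 4, 12, 36, 108, 324, 972 → 2916.

2916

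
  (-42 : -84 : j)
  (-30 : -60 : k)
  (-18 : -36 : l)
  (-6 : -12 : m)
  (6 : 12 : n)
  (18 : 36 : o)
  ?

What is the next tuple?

First coordinate — +12 each step: -42, -30, -18, -6, 6, 18 → 30.
Second coordinate: -84, -60, -36, -12, 12, 36 → 60 (always 2 × the first coordinate).
Letter: letters move forward 1 place in the alphabet, so j, k, l, m, n, o → p.
Putting it together: (30 : 60 : p).

(30 : 60 : p)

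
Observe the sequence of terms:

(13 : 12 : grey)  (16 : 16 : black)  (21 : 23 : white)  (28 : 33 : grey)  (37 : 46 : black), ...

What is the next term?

(48 : 62 : white)

First value: differences are 3, 5, 7, … (increasing by 2 each time); 13, 16, 21, 28, 37 → 48.
Second value — differences are 4, 7, 10, … (increasing by 3 each time): 12, 16, 23, 33, 46 → 62.
For the shade, repeats grey → black → white: grey, black, white, grey, black → white.
Putting it together: (48 : 62 : white).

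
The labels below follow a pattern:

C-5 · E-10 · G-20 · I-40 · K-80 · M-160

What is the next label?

Letter: C, E, G, I, K, M → O (letters move forward 2 places in the alphabet).
Second component goes 5, 10, 20, 40, 80, 160 → 320 (×2 each step).
Putting it together: O-320.

O-320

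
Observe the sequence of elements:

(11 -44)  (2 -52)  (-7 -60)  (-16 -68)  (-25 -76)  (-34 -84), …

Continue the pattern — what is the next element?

First coordinate: −9 each step, so 11, 2, -7, -16, -25, -34 → -43.
Second coordinate: −8 each step, so -44, -52, -60, -68, -76, -84 → -92.
So the next element is (-43 -92).

(-43 -92)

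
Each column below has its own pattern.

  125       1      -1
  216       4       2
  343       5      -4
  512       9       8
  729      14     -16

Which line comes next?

1000  23  32

First component goes 125, 216, 343, 512, 729 → 1000 (perfect cubes: 5³, 6³, 7³, …).
For the second component, each term is the sum of the two before it: 1, 4, 5, 9, 14 → 23.
Third component: -1, 2, -4, 8, -16 → 32 (×(-2) each step).
Combining the parts gives 1000  23  32.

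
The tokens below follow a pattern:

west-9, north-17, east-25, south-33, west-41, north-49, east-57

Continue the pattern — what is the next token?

south-65

Direction: west, north, east, south, west, north, east → south (repeats west → north → east → south).
Second component: 9, 17, 25, 33, 41, 49, 57 → 65 (+8 each step).
So the next token is south-65.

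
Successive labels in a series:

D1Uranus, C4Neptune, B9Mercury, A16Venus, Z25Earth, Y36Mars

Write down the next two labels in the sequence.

Letter goes D, C, B, A, Z, Y → X → W (letters move back 1 place in the alphabet, wrapping A→Z).
Second component — perfect squares: 1², 2², 3², …: 1, 4, 9, 16, 25, 36 → 49 → 64.
Planet — runs through the planets Mercury→Neptune: Uranus, Neptune, Mercury, Venus, Earth, Mars → Jupiter → Saturn.
Putting the parts together: X49Jupiter and then W64Saturn.

X49Jupiter, W64Saturn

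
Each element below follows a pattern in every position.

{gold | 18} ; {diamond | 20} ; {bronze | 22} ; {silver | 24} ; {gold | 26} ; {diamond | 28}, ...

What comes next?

{bronze | 30}

Rank goes gold, diamond, bronze, silver, gold, diamond → bronze (repeats gold → diamond → bronze → silver).
Second value — +2 each step: 18, 20, 22, 24, 26, 28 → 30.
Combining the parts gives {bronze | 30}.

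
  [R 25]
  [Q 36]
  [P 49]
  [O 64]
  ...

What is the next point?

[N 81]

Letter: letters move back 1 place in the alphabet; R, Q, P, O → N.
Second component goes 25, 36, 49, 64 → 81 (perfect squares: 5², 6², 7², …).
Putting it together: [N 81].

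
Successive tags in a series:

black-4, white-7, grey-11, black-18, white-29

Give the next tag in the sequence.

grey-47

For the shade, repeats black → white → grey: black, white, grey, black, white → grey.
Second component: each term is the sum of the two before it; 4, 7, 11, 18, 29 → 47.
Combining the parts gives grey-47.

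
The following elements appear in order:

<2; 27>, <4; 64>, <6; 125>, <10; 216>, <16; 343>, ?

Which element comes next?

<26; 512>

First slot goes 2, 4, 6, 10, 16 → 26 (each term is the sum of the two before it).
For the second slot, perfect cubes: 3³, 4³, 5³, …: 27, 64, 125, 216, 343 → 512.
So the next element is <26; 512>.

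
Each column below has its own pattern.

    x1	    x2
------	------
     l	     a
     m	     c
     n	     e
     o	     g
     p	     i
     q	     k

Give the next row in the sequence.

r  m

Column x1: letters move forward 1 place in the alphabet; l, m, n, o, p, q → r.
Column x2: a, c, e, g, i, k → m (letters move forward 2 places in the alphabet).
So the next row is r  m.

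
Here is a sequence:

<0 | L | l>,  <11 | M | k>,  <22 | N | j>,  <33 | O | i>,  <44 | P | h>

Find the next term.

For the first coordinate, +11 each step: 0, 11, 22, 33, 44 → 55.
For the first letter, letters move forward 1 place in the alphabet: L, M, N, O, P → Q.
Second letter: letters move back 1 place in the alphabet, so l, k, j, i, h → g.
Putting it together: <55 | Q | g>.

<55 | Q | g>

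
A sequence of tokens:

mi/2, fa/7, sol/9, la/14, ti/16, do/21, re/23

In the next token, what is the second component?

28

Second component: alternating steps +5, +2, +5, +2, …; 2, 7, 9, 14, 16, 21, 23 → 28.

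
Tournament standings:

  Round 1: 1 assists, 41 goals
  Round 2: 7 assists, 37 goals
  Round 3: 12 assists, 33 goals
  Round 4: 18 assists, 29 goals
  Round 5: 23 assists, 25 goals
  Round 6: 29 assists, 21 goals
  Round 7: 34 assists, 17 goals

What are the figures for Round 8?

Assists: 1, 7, 12, 18, 23, 29, 34 → 40 (alternating steps +6, +5, +6, +5, …).
Goals: −4 each step; 41, 37, 33, 29, 25, 21, 17 → 13.
Combining the parts gives 40 assists, 13 goals.

40 assists, 13 goals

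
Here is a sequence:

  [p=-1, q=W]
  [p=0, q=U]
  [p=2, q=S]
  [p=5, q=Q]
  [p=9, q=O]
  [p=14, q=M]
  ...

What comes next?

[p=20, q=K]

P goes -1, 0, 2, 5, 9, 14 → 20 (differences are 1, 2, 3, … (increasing by 1 each time)).
Q: W, U, S, Q, O, M → K (letters move back 2 places in the alphabet).
So the next term is [p=20, q=K].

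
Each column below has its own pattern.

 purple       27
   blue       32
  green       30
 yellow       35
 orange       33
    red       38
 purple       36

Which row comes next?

Colour goes purple, blue, green, yellow, orange, red, purple → blue (repeats purple → blue → green → yellow → orange → red).
Second component: alternating steps +5, −2, +5, −2, …, so 27, 32, 30, 35, 33, 38, 36 → 41.
So the next row is blue  41.

blue  41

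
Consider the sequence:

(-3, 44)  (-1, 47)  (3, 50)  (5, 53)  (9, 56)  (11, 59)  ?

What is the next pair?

(15, 62)

First component: alternating steps +2, +4, +2, +4, …; -3, -1, 3, 5, 9, 11 → 15.
Second component: +3 each step; 44, 47, 50, 53, 56, 59 → 62.
Combining the parts gives (15, 62).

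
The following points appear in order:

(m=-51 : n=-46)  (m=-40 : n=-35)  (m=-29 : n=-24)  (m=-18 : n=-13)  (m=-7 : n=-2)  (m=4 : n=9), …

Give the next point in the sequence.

M — +11 each step: -51, -40, -29, -18, -7, 4 → 15.
N — always 5 more than the m: -46, -35, -24, -13, -2, 9 → 20.
So the next point is (m=15 : n=20).

(m=15 : n=20)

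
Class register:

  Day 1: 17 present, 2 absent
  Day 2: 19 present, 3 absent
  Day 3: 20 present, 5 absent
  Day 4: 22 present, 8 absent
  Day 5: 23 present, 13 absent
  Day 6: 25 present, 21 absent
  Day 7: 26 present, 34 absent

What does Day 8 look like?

Present: alternating steps +2, +1, +2, +1, …, so 17, 19, 20, 22, 23, 25, 26 → 28.
Absent: each term is the sum of the two before it; 2, 3, 5, 8, 13, 21, 34 → 55.
Putting it together: 28 present, 55 absent.

28 present, 55 absent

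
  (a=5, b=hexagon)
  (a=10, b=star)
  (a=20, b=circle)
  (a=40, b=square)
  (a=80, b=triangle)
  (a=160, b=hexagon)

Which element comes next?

(a=320, b=star)

A: ×2 each step, so 5, 10, 20, 40, 80, 160 → 320.
B: repeats hexagon → star → circle → square → triangle, so hexagon, star, circle, square, triangle, hexagon → star.
So the next element is (a=320, b=star).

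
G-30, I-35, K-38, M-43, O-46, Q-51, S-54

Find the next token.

Letter: G, I, K, M, O, Q, S → U (letters move forward 2 places in the alphabet).
Second component: alternating steps +5, +3, +5, +3, …, so 30, 35, 38, 43, 46, 51, 54 → 59.
Putting it together: U-59.

U-59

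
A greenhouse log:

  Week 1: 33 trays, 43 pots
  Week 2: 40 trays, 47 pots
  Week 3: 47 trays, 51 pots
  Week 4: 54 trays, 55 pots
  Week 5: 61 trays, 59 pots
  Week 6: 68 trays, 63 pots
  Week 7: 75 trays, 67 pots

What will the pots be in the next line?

Trays: +7 each step, so 33, 40, 47, 54, 61, 68, 75 → 82.
Pots: +4 each step; 43, 47, 51, 55, 59, 63, 67 → 71.

71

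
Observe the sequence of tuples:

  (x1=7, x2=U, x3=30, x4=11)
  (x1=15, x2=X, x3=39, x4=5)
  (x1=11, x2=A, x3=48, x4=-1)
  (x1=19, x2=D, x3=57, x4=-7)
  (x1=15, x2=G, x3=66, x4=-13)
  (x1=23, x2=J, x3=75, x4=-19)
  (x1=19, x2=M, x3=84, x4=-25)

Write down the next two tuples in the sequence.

X1 — alternating steps +8, −4, +8, −4, …: 7, 15, 11, 19, 15, 23, 19 → 27 → 23.
For the x2, letters move forward 3 places in the alphabet, wrapping Z→A: U, X, A, D, G, J, M → P → S.
For the x3, +9 each step: 30, 39, 48, 57, 66, 75, 84 → 93 → 102.
X4: 11, 5, -1, -7, -13, -19, -25 → -31 → -37 (−6 each step).
Putting the parts together: (x1=27, x2=P, x3=93, x4=-31) and then (x1=23, x2=S, x3=102, x4=-37).

(x1=27, x2=P, x3=93, x4=-31), (x1=23, x2=S, x3=102, x4=-37)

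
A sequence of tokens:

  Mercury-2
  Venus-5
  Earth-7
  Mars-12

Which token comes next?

Jupiter-19

For the planet, runs through the planets Mercury→Neptune: Mercury, Venus, Earth, Mars → Jupiter.
Second component: each term is the sum of the two before it; 2, 5, 7, 12 → 19.
So the next token is Jupiter-19.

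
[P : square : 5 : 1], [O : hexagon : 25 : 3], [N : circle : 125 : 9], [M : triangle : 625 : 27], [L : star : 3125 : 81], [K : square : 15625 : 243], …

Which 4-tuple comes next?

Letter: P, O, N, M, L, K → J (letters move back 1 place in the alphabet).
Shape — repeats square → hexagon → circle → triangle → star: square, hexagon, circle, triangle, star, square → hexagon.
Third coordinate — ×5 each step: 5, 25, 125, 625, 3125, 15625 → 78125.
Fourth coordinate: ×3 each step; 1, 3, 9, 27, 81, 243 → 729.
So the next 4-tuple is [J : hexagon : 78125 : 729].

[J : hexagon : 78125 : 729]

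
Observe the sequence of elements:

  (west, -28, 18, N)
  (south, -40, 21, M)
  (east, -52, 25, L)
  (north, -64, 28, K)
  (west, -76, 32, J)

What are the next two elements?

Direction: repeats west → south → east → north, so west, south, east, north, west → south → east.
Second entry goes -28, -40, -52, -64, -76 → -88 → -100 (−12 each step).
Third entry: alternating steps +3, +4, +3, +4, …; 18, 21, 25, 28, 32 → 35 → 39.
For the letter, letters move back 1 place in the alphabet: N, M, L, K, J → I → H.
Putting the parts together: (south, -88, 35, I) and then (east, -100, 39, H).

(south, -88, 35, I), (east, -100, 39, H)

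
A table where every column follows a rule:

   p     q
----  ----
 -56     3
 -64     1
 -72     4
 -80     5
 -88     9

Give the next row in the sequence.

-96  14

Column p: −8 each step; -56, -64, -72, -80, -88 → -96.
Column q: each term is the sum of the two before it; 3, 1, 4, 5, 9 → 14.
Putting it together: -96  14.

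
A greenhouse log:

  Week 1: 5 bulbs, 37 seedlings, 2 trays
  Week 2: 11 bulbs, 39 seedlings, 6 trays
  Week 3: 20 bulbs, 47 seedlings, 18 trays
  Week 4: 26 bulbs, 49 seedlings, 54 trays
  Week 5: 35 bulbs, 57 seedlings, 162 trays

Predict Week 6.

41 bulbs, 59 seedlings, 486 trays

For the bulbs, alternating steps +6, +9, +6, +9, …: 5, 11, 20, 26, 35 → 41.
Seedlings: alternating steps +2, +8, +2, +8, …, so 37, 39, 47, 49, 57 → 59.
Trays goes 2, 6, 18, 54, 162 → 486 (×3 each step).
Combining the parts gives 41 bulbs, 59 seedlings, 486 trays.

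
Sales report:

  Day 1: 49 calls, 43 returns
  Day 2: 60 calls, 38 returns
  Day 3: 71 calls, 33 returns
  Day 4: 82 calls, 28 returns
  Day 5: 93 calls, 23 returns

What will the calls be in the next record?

104

Calls: 49, 60, 71, 82, 93 → 104 (+11 each step).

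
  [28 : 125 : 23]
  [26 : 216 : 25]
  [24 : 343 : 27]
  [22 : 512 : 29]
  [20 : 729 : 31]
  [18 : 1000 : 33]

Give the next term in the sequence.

[16 : 1331 : 35]

First slot: 28, 26, 24, 22, 20, 18 → 16 (−2 each step).
Second slot: perfect cubes: 5³, 6³, 7³, …; 125, 216, 343, 512, 729, 1000 → 1331.
Third slot — together with the first slot always sums to 51: 23, 25, 27, 29, 31, 33 → 35.
So the next term is [16 : 1331 : 35].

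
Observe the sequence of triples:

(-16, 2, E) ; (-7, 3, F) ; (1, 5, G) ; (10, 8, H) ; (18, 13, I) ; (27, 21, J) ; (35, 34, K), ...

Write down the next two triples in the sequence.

First slot: -16, -7, 1, 10, 18, 27, 35 → 44 → 52 (alternating steps +9, +8, +9, +8, …).
For the second slot, each term is the sum of the two before it: 2, 3, 5, 8, 13, 21, 34 → 55 → 89.
Letter: letters move forward 1 place in the alphabet; E, F, G, H, I, J, K → L → M.
Putting the parts together: (44, 55, L) and then (52, 89, M).

(44, 55, L), (52, 89, M)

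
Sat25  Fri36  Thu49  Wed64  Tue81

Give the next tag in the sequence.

Day: Sat, Fri, Thu, Wed, Tue → Mon (runs backward through the weekdays Mon→Sun).
Second component — perfect squares: 5², 6², 7², …: 25, 36, 49, 64, 81 → 100.
Combining the parts gives Mon100.

Mon100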